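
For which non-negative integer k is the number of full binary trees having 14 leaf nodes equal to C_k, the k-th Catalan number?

A full binary tree with L leaves has L−1 internal nodes and is counted by C_{L−1}; L = 14 gives C_13.

13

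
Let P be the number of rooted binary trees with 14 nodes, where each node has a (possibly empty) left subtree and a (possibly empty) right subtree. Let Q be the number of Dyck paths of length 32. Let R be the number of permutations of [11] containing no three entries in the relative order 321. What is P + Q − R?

Rooted binary trees with 14 nodes (each child slot possibly empty) number C_14. So P = C_14 = 2674440.
A Dyck path with 16 up-steps and 16 down-steps has semilength 16, so there are C_16 of them. So Q = C_16 = 35357670.
Permutations of [n] avoiding any single length-3 pattern are counted by C_n; here n = 11. So R = C_11 = 58786.
P + Q − R = 2674440 + 35357670 − 58786 = 37973324.

37973324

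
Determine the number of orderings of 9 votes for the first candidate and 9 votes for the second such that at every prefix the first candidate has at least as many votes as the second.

Reading a vote for the leader as '(' and for the other as ')' turns such a sequence into a balanced string of 9 pairs, so the count is C_9.
C_9 = C(18,9)/10 = 48620/10 = 4862.

4862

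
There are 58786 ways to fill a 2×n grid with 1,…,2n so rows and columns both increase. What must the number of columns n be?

Standard Young tableaux of shape 2×n are counted by C_n; 58786 = C_11.

11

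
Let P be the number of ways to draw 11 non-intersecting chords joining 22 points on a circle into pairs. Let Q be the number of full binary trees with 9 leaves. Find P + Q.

60216

Pairing 22 circle points by 11 non-crossing chords gives C_11 matchings. So P = C_11 = 58786.
Full binary trees with 9 leaves have 9−1 = 8 internal nodes, so there are C_8 of them. So Q = C_8 = 1430.
P + Q = 58786 + 1430 = 60216.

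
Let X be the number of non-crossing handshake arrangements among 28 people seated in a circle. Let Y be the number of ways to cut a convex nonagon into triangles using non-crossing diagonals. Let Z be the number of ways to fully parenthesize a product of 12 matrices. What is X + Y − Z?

2616083

With 28 = 2·14 people, non-crossing handshake pairings are non-crossing perfect matchings on a circle, counted by C_14. So X = C_14 = 2674440.
A convex 9-gon is triangulated into 7 triangles, and the number of such triangulations is the Catalan number C_{9−2} = C_7. So Y = C_7 = 429.
Parenthesizations of m factors correspond to full binary trees with m leaves, counted by C_{m−1}; m = 12 gives C_11. So Z = C_11 = 58786.
X + Y − Z = 2674440 + 429 − 58786 = 2616083.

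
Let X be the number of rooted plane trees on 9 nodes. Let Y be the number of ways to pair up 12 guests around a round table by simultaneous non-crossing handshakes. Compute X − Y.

Rooted ordered (plane) trees on m nodes have m−1 edges and are counted by C_{m−1}; m = 9 gives C_8. So X = C_8 = 1430.
With 12 = 2·6 people, non-crossing handshake pairings are non-crossing perfect matchings on a circle, counted by C_6. So Y = C_6 = 132.
X − Y = 1430 − 132 = 1298.

1298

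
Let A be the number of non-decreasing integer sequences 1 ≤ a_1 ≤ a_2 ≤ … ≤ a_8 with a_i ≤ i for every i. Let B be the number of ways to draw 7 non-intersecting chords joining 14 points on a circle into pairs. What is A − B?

Such sub-staircase sequences of length n are counted by C_n; here n = 8. So A = C_8 = 1430.
Pairing 14 circle points by 7 non-crossing chords gives C_7 matchings. So B = C_7 = 429.
A − B = 1430 − 429 = 1001.

1001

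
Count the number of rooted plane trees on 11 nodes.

16796

Rooted ordered (plane) trees on m nodes have m−1 edges and are counted by C_{m−1}; m = 11 gives C_10.
C_10 = 16796.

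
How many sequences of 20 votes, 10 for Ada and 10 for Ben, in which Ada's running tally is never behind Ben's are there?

Reading a vote for the leader as '(' and for the other as ')' turns such a sequence into a balanced string of 10 pairs, so the count is C_10.
C_10 = C_9 · 2(2·9+1)/(9+2) = 4862 · 38/11 = 16796.

16796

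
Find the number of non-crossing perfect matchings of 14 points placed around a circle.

Non-crossing perfect matchings of 2n points on a circle are counted by C_n; with 14 points, n = 7.
C_7 = C_6 · 2(2·6+1)/(6+2) = 132 · 26/8 = 429.

429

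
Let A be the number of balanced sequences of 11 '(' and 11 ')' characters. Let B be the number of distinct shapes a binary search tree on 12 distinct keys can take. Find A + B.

With 11 pairs the number of balanced bracket strings is the Catalan number C_11. So A = C_11 = 58786.
Binary trees (left/right distinguished) on n nodes are counted by C_n; here n = 12. So B = C_12 = 208012.
A + B = 58786 + 208012 = 266798.

266798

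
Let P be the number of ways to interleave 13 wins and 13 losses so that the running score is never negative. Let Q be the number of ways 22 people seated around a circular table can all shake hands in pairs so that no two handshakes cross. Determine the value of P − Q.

Reading a vote for the leader as '(' and for the other as ')' turns such a sequence into a balanced string of 13 pairs, so the count is C_13. So P = C_13 = 742900.
Non-crossing handshake pairings of 2n people are counted by C_n; 22 people gives n = 11. So Q = C_11 = 58786.
P − Q = 742900 − 58786 = 684114.

684114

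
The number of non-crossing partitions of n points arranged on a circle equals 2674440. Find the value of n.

14

Non-crossing partitions of [n] are counted by C_n. Since C_14 = 2674440, the index is 14.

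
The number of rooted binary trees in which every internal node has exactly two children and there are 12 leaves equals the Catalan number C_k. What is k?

A full binary tree with L leaves has L−1 internal nodes and is counted by C_{L−1}; L = 12 gives C_11.

11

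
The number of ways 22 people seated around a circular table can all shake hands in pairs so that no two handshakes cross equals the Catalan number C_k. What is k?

Non-crossing handshake pairings of 2n people are counted by C_n; 22 people gives n = 11.

11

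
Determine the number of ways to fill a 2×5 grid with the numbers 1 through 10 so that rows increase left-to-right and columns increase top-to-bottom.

42

Standard Young tableaux of shape 2×n are counted by C_n; here n = 5.
C_5 = C(10,5)/6 = 252/6 = 42.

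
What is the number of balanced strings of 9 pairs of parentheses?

A balanced arrangement of 9 bracket pairs is a Dyck word of semilength 9, so the count is C_9.
C_9 = C(18,9)/10 = 48620/10 = 4862.

4862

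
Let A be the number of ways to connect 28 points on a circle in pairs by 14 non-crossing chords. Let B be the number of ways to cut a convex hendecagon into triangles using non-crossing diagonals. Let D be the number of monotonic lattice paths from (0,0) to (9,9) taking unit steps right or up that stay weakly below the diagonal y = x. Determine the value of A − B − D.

Non-crossing perfect matchings of 2n points on a circle are counted by C_n; with 28 points, n = 14. So A = C_14 = 2674440.
A convex 11-gon is triangulated into 9 triangles, and the number of such triangulations is the Catalan number C_{11−2} = C_9. So B = C_9 = 4862.
Monotone paths in an n×n grid that stay weakly below the diagonal are counted by C_n; here n = 9. So D = C_9 = 4862.
A − B − D = 2674440 − 4862 − 4862 = 2664716.

2664716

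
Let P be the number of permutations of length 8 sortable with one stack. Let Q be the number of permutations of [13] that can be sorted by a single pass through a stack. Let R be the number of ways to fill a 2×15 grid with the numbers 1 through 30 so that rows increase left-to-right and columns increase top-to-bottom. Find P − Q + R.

8953375

Stack-sortable permutations are exactly the 231-avoiding ones, counted by C_n; here n = 8. So P = C_8 = 1430.
Stack-sortable permutations are exactly the 231-avoiding ones, counted by C_n; here n = 13. So Q = C_13 = 742900.
By the hook-length formula (or a Dyck-path bijection), SYT of shape 2×15 number C_15. So R = C_15 = 9694845.
P − Q + R = 1430 − 742900 + 9694845 = 8953375.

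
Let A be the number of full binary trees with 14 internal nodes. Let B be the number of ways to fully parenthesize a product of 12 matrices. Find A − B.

The number of full binary trees on 14 internal nodes is the Catalan number C_14. So A = C_14 = 2674440.
Ways to associate a product of 12 factors correspond to binary trees on 12 leaves, so the count is C_11. So B = C_11 = 58786.
A − B = 2674440 − 58786 = 2615654.

2615654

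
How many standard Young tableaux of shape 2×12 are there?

208012

Standard Young tableaux of shape 2×n are counted by C_n; here n = 12.
C_12 = C_11 · 2(2·11+1)/(11+2) = 58786 · 46/13 = 208012.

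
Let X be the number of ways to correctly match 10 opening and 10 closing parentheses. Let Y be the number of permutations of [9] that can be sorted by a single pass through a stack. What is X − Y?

11934

A balanced arrangement of 10 bracket pairs is a Dyck word of semilength 10, so the count is C_10. So X = C_10 = 16796.
By Knuth's characterisation, the stack-sortable permutations of length 9 are the 231-avoiders, numbering C_9. So Y = C_9 = 4862.
X − Y = 16796 − 4862 = 11934.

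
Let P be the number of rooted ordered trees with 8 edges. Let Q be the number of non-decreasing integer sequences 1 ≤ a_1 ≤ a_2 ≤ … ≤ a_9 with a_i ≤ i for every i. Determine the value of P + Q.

6292

A rooted plane tree with 8 edges has 9 nodes, and the count is C_8. So P = C_8 = 1430.
Such sub-staircase sequences of length n are counted by C_n; here n = 9. So Q = C_9 = 4862.
P + Q = 1430 + 4862 = 6292.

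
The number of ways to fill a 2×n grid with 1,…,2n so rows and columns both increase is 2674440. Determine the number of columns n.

14

Standard Young tableaux of shape 2×n are counted by C_n, and C_14 = 2674440.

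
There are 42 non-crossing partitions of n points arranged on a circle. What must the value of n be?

5

Non-crossing partitions of [n] are counted by C_n. Since C_5 = 42, the index is 5.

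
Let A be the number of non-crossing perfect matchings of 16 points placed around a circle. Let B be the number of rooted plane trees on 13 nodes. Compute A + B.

Non-crossing perfect matchings of 2n points on a circle are counted by C_n; with 16 points, n = 8. So A = C_8 = 1430.
Rooted ordered (plane) trees on m nodes have m−1 edges and are counted by C_{m−1}; m = 13 gives C_12. So B = C_12 = 208012.
A + B = 1430 + 208012 = 209442.

209442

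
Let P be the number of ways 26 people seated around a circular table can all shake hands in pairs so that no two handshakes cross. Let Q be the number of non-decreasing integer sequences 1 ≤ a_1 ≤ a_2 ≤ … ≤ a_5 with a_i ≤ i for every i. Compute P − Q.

742858

With 26 = 2·13 people, non-crossing handshake pairings are non-crossing perfect matchings on a circle, counted by C_13. So P = C_13 = 742900.
Such sub-staircase sequences of length n are counted by C_n; here n = 5. So Q = C_5 = 42.
P − Q = 742900 − 42 = 742858.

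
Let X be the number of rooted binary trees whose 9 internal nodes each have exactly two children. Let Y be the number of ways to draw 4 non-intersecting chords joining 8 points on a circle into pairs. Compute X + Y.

4876

Full binary trees with n internal nodes are counted by C_n; here n = 9. So X = C_9 = 4862.
Non-crossing perfect matchings of 2n points on a circle are counted by C_n; with 8 points, n = 4. So Y = C_4 = 14.
X + Y = 4862 + 14 = 4876.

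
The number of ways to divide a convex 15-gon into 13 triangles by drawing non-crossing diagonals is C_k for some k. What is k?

13

A convex 15-gon is triangulated into 13 triangles, and the number of such triangulations is the Catalan number C_{15−2} = C_13.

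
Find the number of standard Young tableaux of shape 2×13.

742900

Standard Young tableaux of shape 2×n are counted by C_n; here n = 13.
C_13 = C_12 · 2(2·12+1)/(12+2) = 208012 · 50/14 = 742900.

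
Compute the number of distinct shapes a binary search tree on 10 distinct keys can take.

Rooted binary trees with 10 nodes (each child slot possibly empty) number C_10.
C_10 = C_9 · 2(2·9+1)/(9+2) = 4862 · 38/11 = 16796.

16796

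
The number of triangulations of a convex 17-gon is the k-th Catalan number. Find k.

15

A convex 17-gon is triangulated into 15 triangles, and the number of such triangulations is the Catalan number C_{17−2} = C_15.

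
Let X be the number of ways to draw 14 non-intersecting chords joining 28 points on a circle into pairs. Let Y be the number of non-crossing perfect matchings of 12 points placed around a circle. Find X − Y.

2674308

Pairing 28 circle points by 14 non-crossing chords gives C_14 matchings. So X = C_14 = 2674440.
Pairing 12 circle points by 6 non-crossing chords gives C_6 matchings. So Y = C_6 = 132.
X − Y = 2674440 − 132 = 2674308.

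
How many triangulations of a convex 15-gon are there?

A convex 15-gon is triangulated into 13 triangles, and the number of such triangulations is the Catalan number C_{15−2} = C_13.
C_13 = 742900.

742900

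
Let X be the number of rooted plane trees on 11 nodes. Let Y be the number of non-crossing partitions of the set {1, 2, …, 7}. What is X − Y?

16367

A rooted plane tree on 11 nodes has 10 edges, and such trees are counted by C_10. So X = C_10 = 16796.
Non-crossing partitions of an n-element set are counted by C_n; here n = 7. So Y = C_7 = 429.
X − Y = 16796 − 429 = 16367.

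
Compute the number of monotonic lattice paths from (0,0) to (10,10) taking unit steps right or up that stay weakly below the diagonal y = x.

Sub-diagonal monotone paths from (0,0) to (10,10) biject with Dyck paths of semilength 10, giving C_10.
C_10 = C(20,10)/11 = 184756/11 = 16796.

16796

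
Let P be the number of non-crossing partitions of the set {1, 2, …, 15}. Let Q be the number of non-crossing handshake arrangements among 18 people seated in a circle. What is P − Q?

9689983

The non-crossing partitions of [15] form a lattice of size C_15. So P = C_15 = 9694845.
With 18 = 2·9 people, non-crossing handshake pairings are non-crossing perfect matchings on a circle, counted by C_9. So Q = C_9 = 4862.
P − Q = 9694845 − 4862 = 9689983.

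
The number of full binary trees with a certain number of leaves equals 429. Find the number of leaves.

8

Full binary trees with L leaves are counted by C_{L−1}, and C_7 = 429.
So the index is 7, and the number of leaves is 7 + 1 = 8.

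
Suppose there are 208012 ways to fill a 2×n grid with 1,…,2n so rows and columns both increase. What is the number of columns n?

12

Standard Young tableaux of shape 2×n are counted by C_n. Since C_12 = 208012, the index is 12.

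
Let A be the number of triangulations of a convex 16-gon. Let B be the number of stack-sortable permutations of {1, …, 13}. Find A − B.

1931540

Triangulations of a convex m-gon are counted by C_{m−2}; with m = 16 this is C_14. So A = C_14 = 2674440.
Stack-sortable permutations are exactly the 231-avoiding ones, counted by C_n; here n = 13. So B = C_13 = 742900.
A − B = 2674440 − 742900 = 1931540.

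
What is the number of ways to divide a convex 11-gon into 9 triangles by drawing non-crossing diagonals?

A convex 11-gon is triangulated into 9 triangles, and the number of such triangulations is the Catalan number C_{11−2} = C_9.
C_9 = 4862.

4862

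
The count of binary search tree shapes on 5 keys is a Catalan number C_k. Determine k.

Rooted binary trees with 5 nodes (each child slot possibly empty) number C_5.

5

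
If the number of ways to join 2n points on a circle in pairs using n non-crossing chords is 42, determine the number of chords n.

Non-crossing pairings of 2n points on a circle are counted by C_n. Since C_5 = 42, the index is 5.

5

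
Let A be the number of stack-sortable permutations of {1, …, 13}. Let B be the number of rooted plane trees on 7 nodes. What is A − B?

742768

By Knuth's characterisation, the stack-sortable permutations of length 13 are the 231-avoiders, numbering C_13. So A = C_13 = 742900.
Rooted ordered (plane) trees on m nodes have m−1 edges and are counted by C_{m−1}; m = 7 gives C_6. So B = C_6 = 132.
A − B = 742900 − 132 = 742768.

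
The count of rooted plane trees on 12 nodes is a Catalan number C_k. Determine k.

A rooted plane tree on 12 nodes has 11 edges, and such trees are counted by C_11.

11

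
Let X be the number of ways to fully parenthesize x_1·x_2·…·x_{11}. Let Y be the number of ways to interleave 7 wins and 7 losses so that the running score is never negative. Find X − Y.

16367

Bracketing 11 factors into binary products is counted by C_{11−1} = C_10. So X = C_10 = 16796.
Ballot sequences with n votes each where one side never trails are Dyck words, counted by C_n; here n = 7. So Y = C_7 = 429.
X − Y = 16796 − 429 = 16367.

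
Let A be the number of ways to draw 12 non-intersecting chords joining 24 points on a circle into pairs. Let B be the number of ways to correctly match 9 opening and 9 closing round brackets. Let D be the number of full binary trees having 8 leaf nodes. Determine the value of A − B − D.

Pairing 24 circle points by 12 non-crossing chords gives C_12 matchings. So A = C_12 = 208012.
With 9 pairs the number of balanced bracket strings is the Catalan number C_9. So B = C_9 = 4862.
A full binary tree with L leaves has L−1 internal nodes and is counted by C_{L−1}; L = 8 gives C_7. So D = C_7 = 429.
A − B − D = 208012 − 4862 − 429 = 202721.

202721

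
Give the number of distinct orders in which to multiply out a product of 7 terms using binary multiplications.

132

Bracketing 7 factors into binary products is counted by C_{7−1} = C_6.
C_6 = 132.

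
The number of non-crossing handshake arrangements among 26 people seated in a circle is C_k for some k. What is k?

Non-crossing handshake pairings of 2n people are counted by C_n; 26 people gives n = 13.

13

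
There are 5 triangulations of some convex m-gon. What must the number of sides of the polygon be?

5

Triangulations of a convex m-gon are counted by C_{m−2}. Since C_3 = 5, the index is 3.
So m − 2 = 3, giving m = 5 sides.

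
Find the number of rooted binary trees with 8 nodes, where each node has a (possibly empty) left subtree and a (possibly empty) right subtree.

1430

Binary trees (left/right distinguished) on n nodes are counted by C_n; here n = 8.
C_8 = C(16,8)/9 = 12870/9 = 1430.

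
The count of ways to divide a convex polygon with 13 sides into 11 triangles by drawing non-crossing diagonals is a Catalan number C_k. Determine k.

11

A convex 13-gon is triangulated into 11 triangles, and the number of such triangulations is the Catalan number C_{13−2} = C_11.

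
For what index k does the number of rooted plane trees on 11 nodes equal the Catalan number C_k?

10

A rooted plane tree on 11 nodes has 10 edges, and such trees are counted by C_10.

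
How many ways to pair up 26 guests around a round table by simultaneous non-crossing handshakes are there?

742900

Non-crossing handshake pairings of 2n people are counted by C_n; 26 people gives n = 13.
C_13 = C(26,13)/14 = 10400600/14 = 742900.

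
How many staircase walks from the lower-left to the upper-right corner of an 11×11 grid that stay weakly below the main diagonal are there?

Monotone paths in an n×n grid that stay weakly below the diagonal are counted by C_n; here n = 11.
C_11 = 58786.

58786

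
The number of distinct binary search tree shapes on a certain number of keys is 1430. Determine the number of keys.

8

Binary search tree shapes on n keys are counted by C_n; 1430 = C_8.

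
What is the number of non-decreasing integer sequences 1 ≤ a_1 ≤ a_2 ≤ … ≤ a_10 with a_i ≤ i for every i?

16796

Such sub-staircase sequences of length n are counted by C_n; here n = 10.
C_10 = C(20,10)/11 = 184756/11 = 16796.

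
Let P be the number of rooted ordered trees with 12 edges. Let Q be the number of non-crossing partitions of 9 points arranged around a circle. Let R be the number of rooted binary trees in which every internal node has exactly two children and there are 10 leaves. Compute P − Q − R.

198288

Rooted ordered trees with n edges are counted by C_n; here n = 12. So P = C_12 = 208012.
Non-crossing partitions of an n-element set are counted by C_n; here n = 9. So Q = C_9 = 4862.
Full binary trees with 10 leaves have 10−1 = 9 internal nodes, so there are C_9 of them. So R = C_9 = 4862.
P − Q − R = 208012 − 4862 − 4862 = 198288.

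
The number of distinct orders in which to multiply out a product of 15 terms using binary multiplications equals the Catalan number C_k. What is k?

Ways to associate a product of 15 factors correspond to binary trees on 15 leaves, so the count is C_14.

14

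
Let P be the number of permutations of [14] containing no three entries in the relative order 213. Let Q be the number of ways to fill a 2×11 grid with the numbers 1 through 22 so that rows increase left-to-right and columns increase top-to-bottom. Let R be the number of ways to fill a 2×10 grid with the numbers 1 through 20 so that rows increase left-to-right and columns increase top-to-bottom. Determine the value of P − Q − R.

2598858

For any fixed pattern of length 3, the pattern-avoiding permutations of [14] number C_14. So P = C_14 = 2674440.
Standard Young tableaux of shape 2×n are counted by C_n; here n = 11. So Q = C_11 = 58786.
By the hook-length formula (or a Dyck-path bijection), SYT of shape 2×10 number C_10. So R = C_10 = 16796.
P − Q − R = 2674440 − 58786 − 16796 = 2598858.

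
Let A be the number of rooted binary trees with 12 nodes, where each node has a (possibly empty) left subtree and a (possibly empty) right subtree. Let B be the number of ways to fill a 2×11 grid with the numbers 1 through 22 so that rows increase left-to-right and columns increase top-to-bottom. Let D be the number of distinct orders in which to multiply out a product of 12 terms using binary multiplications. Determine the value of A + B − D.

208012

There are C_n binary search tree shapes on n keys; with n = 12 that is C_12. So A = C_12 = 208012.
By the hook-length formula (or a Dyck-path bijection), SYT of shape 2×11 number C_11. So B = C_11 = 58786.
Parenthesizations of m factors correspond to full binary trees with m leaves, counted by C_{m−1}; m = 12 gives C_11. So D = C_11 = 58786.
A + B − D = 208012 + 58786 − 58786 = 208012.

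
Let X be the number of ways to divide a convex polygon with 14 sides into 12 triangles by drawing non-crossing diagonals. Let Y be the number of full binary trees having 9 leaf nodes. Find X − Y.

A convex 14-gon is triangulated into 12 triangles, and the number of such triangulations is the Catalan number C_{14−2} = C_12. So X = C_12 = 208012.
Full binary trees with 9 leaves have 9−1 = 8 internal nodes, so there are C_8 of them. So Y = C_8 = 1430.
X − Y = 208012 − 1430 = 206582.

206582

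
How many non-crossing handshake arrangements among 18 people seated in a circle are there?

4862

Non-crossing handshake pairings of 2n people are counted by C_n; 18 people gives n = 9.
C_9 = C(18,9)/10 = 48620/10 = 4862.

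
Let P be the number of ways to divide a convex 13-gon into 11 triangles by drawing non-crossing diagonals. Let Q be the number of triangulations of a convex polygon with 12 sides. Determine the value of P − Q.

41990

Triangulations of a convex m-gon are counted by C_{m−2}; with m = 13 this is C_11. So P = C_11 = 58786.
The number of triangulations of a 12-gon is the Catalan number C_10 (index = sides − 2). So Q = C_10 = 16796.
P − Q = 58786 − 16796 = 41990.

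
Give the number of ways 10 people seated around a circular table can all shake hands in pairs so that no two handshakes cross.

With 10 = 2·5 people, non-crossing handshake pairings are non-crossing perfect matchings on a circle, counted by C_5.
C_5 = C(10,5)/6 = 252/6 = 42.

42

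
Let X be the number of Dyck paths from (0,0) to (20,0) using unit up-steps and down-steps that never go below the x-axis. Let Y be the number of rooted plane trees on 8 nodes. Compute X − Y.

16367

A Dyck path with 10 up-steps and 10 down-steps has semilength 10, so there are C_10 of them. So X = C_10 = 16796.
A rooted plane tree on 8 nodes has 7 edges, and such trees are counted by C_7. So Y = C_7 = 429.
X − Y = 16796 − 429 = 16367.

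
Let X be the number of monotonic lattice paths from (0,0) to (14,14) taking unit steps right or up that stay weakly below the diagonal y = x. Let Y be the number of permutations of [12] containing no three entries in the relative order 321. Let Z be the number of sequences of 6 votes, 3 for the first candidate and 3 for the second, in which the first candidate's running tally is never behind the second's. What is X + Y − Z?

Monotone paths in an n×n grid that stay weakly below the diagonal are counted by C_n; here n = 14. So X = C_14 = 2674440.
Permutations of [n] avoiding any single length-3 pattern are counted by C_n; here n = 12. So Y = C_12 = 208012.
Reading a vote for the leader as '(' and for the other as ')' turns such a sequence into a balanced string of 3 pairs, so the count is C_3. So Z = C_3 = 5.
X + Y − Z = 2674440 + 208012 − 5 = 2882447.

2882447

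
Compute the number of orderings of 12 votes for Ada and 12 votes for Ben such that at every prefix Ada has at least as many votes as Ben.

208012

Ballot sequences with n votes each where one side never trails are Dyck words, counted by C_n; here n = 12.
C_12 = C(24,12)/13 = 2704156/13 = 208012.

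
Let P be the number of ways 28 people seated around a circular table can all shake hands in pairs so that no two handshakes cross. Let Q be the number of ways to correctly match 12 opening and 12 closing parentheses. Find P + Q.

With 28 = 2·14 people, non-crossing handshake pairings are non-crossing perfect matchings on a circle, counted by C_14. So P = C_14 = 2674440.
Balanced strings of n pairs of brackets are counted by C_n; here n = 12. So Q = C_12 = 208012.
P + Q = 2674440 + 208012 = 2882452.

2882452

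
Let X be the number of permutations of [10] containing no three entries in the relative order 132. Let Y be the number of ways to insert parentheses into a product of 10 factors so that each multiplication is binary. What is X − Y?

11934

For any fixed pattern of length 3, the pattern-avoiding permutations of [10] number C_10. So X = C_10 = 16796.
Bracketing 10 factors into binary products is counted by C_{10−1} = C_9. So Y = C_9 = 4862.
X − Y = 16796 − 4862 = 11934.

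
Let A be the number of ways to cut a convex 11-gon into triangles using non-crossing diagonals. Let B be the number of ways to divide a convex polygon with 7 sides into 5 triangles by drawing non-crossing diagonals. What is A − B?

The number of triangulations of an 11-gon is the Catalan number C_9 (index = sides − 2). So A = C_9 = 4862.
A convex 7-gon is triangulated into 5 triangles, and the number of such triangulations is the Catalan number C_{7−2} = C_5. So B = C_5 = 42.
A − B = 4862 − 42 = 4820.

4820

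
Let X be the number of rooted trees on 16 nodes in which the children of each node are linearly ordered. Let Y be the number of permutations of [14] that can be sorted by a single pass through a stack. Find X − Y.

Rooted ordered (plane) trees on m nodes have m−1 edges and are counted by C_{m−1}; m = 16 gives C_15. So X = C_15 = 9694845.
By Knuth's characterisation, the stack-sortable permutations of length 14 are the 231-avoiders, numbering C_14. So Y = C_14 = 2674440.
X − Y = 9694845 − 2674440 = 7020405.

7020405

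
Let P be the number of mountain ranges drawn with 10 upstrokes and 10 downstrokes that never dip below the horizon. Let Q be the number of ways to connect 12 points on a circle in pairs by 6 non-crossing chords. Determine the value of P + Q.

Paths of 10 up- and 10 down-steps that never dip below the axis are Dyck paths; their count is C_10. So P = C_10 = 16796.
Non-crossing perfect matchings of 2n points on a circle are counted by C_n; with 12 points, n = 6. So Q = C_6 = 132.
P + Q = 16796 + 132 = 16928.

16928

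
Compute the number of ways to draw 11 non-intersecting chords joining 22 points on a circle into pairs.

Pairing 22 circle points by 11 non-crossing chords gives C_11 matchings.
C_11 = C(22,11)/12 = 705432/12 = 58786.

58786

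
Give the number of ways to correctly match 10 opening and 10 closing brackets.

16796

Balanced strings of n pairs of brackets are counted by C_n; here n = 10.
C_10 = C(20,10)/11 = 184756/11 = 16796.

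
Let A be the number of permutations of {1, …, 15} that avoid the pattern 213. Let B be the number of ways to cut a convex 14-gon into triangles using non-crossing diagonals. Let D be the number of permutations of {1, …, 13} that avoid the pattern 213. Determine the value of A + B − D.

For any fixed pattern of length 3, the pattern-avoiding permutations of [15] number C_15. So A = C_15 = 9694845.
Triangulations of a convex m-gon are counted by C_{m−2}; with m = 14 this is C_12. So B = C_12 = 208012.
Permutations of [n] avoiding any single length-3 pattern are counted by C_n; here n = 13. So D = C_13 = 742900.
A + B − D = 9694845 + 208012 − 742900 = 9159957.

9159957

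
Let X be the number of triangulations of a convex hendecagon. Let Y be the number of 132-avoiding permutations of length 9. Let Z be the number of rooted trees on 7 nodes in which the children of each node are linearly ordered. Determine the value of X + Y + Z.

9856

Triangulations of a convex m-gon are counted by C_{m−2}; with m = 11 this is C_9. So X = C_9 = 4862.
Permutations of [n] avoiding any single length-3 pattern are counted by C_n; here n = 9. So Y = C_9 = 4862.
A rooted plane tree on 7 nodes has 6 edges, and such trees are counted by C_6. So Z = C_6 = 132.
X + Y + Z = 4862 + 4862 + 132 = 9856.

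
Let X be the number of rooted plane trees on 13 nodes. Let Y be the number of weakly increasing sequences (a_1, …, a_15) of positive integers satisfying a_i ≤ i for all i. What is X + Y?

9902857

Rooted ordered (plane) trees on m nodes have m−1 edges and are counted by C_{m−1}; m = 13 gives C_12. So X = C_12 = 208012.
Such sub-staircase sequences of length n are counted by C_n; here n = 15. So Y = C_15 = 9694845.
X + Y = 208012 + 9694845 = 9902857.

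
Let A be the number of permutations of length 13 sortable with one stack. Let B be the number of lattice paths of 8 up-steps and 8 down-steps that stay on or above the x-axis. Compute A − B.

741470

Stack-sortable permutations are exactly the 231-avoiding ones, counted by C_n; here n = 13. So A = C_13 = 742900.
Paths of 8 up- and 8 down-steps that never dip below the axis are Dyck paths; their count is C_8. So B = C_8 = 1430.
A − B = 742900 − 1430 = 741470.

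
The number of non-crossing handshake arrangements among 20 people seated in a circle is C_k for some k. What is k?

With 20 = 2·10 people, non-crossing handshake pairings are non-crossing perfect matchings on a circle, counted by C_10.

10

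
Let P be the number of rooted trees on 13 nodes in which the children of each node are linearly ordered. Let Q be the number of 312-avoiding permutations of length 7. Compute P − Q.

207583

Rooted ordered (plane) trees on m nodes have m−1 edges and are counted by C_{m−1}; m = 13 gives C_12. So P = C_12 = 208012.
Permutations of [n] avoiding any single length-3 pattern are counted by C_n; here n = 7. So Q = C_7 = 429.
P − Q = 208012 − 429 = 207583.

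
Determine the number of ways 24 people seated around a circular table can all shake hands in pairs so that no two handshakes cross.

208012

Non-crossing handshake pairings of 2n people are counted by C_n; 24 people gives n = 12.
C_12 = C_11 · 2(2·11+1)/(11+2) = 58786 · 46/13 = 208012.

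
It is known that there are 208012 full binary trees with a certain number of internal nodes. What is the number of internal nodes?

Full binary trees with n internal nodes are counted by C_n. Since C_12 = 208012, the index is 12.

12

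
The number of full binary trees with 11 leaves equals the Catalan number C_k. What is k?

10

A full binary tree with L leaves has L−1 internal nodes and is counted by C_{L−1}; L = 11 gives C_10.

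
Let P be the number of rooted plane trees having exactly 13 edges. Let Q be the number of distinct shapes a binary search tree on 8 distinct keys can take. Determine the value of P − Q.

Rooted ordered trees with n edges are counted by C_n; here n = 13. So P = C_13 = 742900.
There are C_n binary search tree shapes on n keys; with n = 8 that is C_8. So Q = C_8 = 1430.
P − Q = 742900 − 1430 = 741470.

741470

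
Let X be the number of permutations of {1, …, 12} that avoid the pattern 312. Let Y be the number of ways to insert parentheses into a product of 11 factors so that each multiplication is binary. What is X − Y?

191216

Permutations of [n] avoiding any single length-3 pattern are counted by C_n; here n = 12. So X = C_12 = 208012.
Ways to associate a product of 11 factors correspond to binary trees on 11 leaves, so the count is C_10. So Y = C_10 = 16796.
X − Y = 208012 − 16796 = 191216.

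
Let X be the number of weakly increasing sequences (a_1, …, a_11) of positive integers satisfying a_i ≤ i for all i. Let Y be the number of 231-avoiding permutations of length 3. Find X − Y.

Weakly increasing sequences with a_i ≤ i biject with Dyck paths of semilength 11, so there are C_11. So X = C_11 = 58786.
Permutations of [n] avoiding any single length-3 pattern are counted by C_n; here n = 3. So Y = C_3 = 5.
X − Y = 58786 − 5 = 58781.

58781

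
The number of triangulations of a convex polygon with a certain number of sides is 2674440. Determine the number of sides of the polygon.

16

Triangulations of a convex m-gon are counted by C_{m−2}, and C_14 = 2674440.
So m − 2 = 14, giving m = 16 sides.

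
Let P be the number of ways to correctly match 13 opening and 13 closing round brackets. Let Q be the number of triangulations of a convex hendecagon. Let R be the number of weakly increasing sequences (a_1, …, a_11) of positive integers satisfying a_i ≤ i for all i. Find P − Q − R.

679252

A balanced arrangement of 13 bracket pairs is a Dyck word of semilength 13, so the count is C_13. So P = C_13 = 742900.
Triangulations of a convex m-gon are counted by C_{m−2}; with m = 11 this is C_9. So Q = C_9 = 4862.
Weakly increasing sequences with a_i ≤ i biject with Dyck paths of semilength 11, so there are C_11. So R = C_11 = 58786.
P − Q − R = 742900 − 4862 − 58786 = 679252.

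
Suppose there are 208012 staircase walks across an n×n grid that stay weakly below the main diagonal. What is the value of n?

Such diagonal-avoiding paths in an n×n grid are counted by C_n; 208012 = C_12.

12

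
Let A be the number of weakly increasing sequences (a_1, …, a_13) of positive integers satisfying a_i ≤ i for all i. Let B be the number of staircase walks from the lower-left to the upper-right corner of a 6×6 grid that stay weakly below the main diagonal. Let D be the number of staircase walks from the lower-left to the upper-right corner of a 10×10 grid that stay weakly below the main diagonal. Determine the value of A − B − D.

725972

Weakly increasing sequences with a_i ≤ i biject with Dyck paths of semilength 13, so there are C_13. So A = C_13 = 742900.
Monotone paths in an n×n grid that stay weakly below the diagonal are counted by C_n; here n = 6. So B = C_6 = 132.
Monotone paths in an n×n grid that stay weakly below the diagonal are counted by C_n; here n = 10. So D = C_10 = 16796.
A − B − D = 742900 − 132 − 16796 = 725972.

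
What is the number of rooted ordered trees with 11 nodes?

16796

A rooted plane tree on 11 nodes has 10 edges, and such trees are counted by C_10.
C_10 = C_9 · 2(2·9+1)/(9+2) = 4862 · 38/11 = 16796.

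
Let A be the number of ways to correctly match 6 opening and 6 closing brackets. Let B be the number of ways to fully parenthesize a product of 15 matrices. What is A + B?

2674572

A balanced arrangement of 6 bracket pairs is a Dyck word of semilength 6, so the count is C_6. So A = C_6 = 132.
Ways to associate a product of 15 factors correspond to binary trees on 15 leaves, so the count is C_14. So B = C_14 = 2674440.
A + B = 132 + 2674440 = 2674572.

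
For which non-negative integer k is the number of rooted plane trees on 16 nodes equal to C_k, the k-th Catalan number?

15

A rooted plane tree on 16 nodes has 15 edges, and such trees are counted by C_15.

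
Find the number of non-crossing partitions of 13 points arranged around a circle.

Non-crossing partitions of an n-element set are counted by C_n; here n = 13.
C_13 = C_12 · 2(2·12+1)/(12+2) = 208012 · 50/14 = 742900.

742900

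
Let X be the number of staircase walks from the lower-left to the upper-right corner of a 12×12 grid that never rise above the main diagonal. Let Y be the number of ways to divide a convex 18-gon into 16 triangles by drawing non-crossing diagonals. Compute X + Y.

Sub-diagonal monotone paths from (0,0) to (12,12) biject with Dyck paths of semilength 12, giving C_12. So X = C_12 = 208012.
Triangulations of a convex m-gon are counted by C_{m−2}; with m = 18 this is C_16. So Y = C_16 = 35357670.
X + Y = 208012 + 35357670 = 35565682.

35565682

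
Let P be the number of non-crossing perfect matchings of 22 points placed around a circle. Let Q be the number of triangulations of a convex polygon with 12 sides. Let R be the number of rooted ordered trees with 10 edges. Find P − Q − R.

Non-crossing perfect matchings of 2n points on a circle are counted by C_n; with 22 points, n = 11. So P = C_11 = 58786.
The number of triangulations of a 12-gon is the Catalan number C_10 (index = sides − 2). So Q = C_10 = 16796.
A rooted plane tree with 10 edges has 11 nodes, and the count is C_10. So R = C_10 = 16796.
P − Q − R = 58786 − 16796 − 16796 = 25194.

25194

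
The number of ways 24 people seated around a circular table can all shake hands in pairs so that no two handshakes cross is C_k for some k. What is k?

12

Non-crossing handshake pairings of 2n people are counted by C_n; 24 people gives n = 12.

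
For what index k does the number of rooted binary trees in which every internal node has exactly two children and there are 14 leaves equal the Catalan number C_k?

13

Full binary trees with 14 leaves have 14−1 = 13 internal nodes, so there are C_13 of them.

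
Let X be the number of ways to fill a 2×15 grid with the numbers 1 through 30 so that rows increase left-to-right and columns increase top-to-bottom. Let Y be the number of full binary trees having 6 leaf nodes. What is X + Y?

By the hook-length formula (or a Dyck-path bijection), SYT of shape 2×15 number C_15. So X = C_15 = 9694845.
Full binary trees with 6 leaves have 6−1 = 5 internal nodes, so there are C_5 of them. So Y = C_5 = 42.
X + Y = 9694845 + 42 = 9694887.

9694887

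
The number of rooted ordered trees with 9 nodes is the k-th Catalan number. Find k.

8

A rooted plane tree on 9 nodes has 8 edges, and such trees are counted by C_8.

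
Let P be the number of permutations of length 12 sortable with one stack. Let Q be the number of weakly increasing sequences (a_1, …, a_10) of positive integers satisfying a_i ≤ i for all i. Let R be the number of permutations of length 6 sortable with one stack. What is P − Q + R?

191348

By Knuth's characterisation, the stack-sortable permutations of length 12 are the 231-avoiders, numbering C_12. So P = C_12 = 208012.
Weakly increasing sequences with a_i ≤ i biject with Dyck paths of semilength 10, so there are C_10. So Q = C_10 = 16796.
Stack-sortable permutations are exactly the 231-avoiding ones, counted by C_n; here n = 6. So R = C_6 = 132.
P − Q + R = 208012 − 16796 + 132 = 191348.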